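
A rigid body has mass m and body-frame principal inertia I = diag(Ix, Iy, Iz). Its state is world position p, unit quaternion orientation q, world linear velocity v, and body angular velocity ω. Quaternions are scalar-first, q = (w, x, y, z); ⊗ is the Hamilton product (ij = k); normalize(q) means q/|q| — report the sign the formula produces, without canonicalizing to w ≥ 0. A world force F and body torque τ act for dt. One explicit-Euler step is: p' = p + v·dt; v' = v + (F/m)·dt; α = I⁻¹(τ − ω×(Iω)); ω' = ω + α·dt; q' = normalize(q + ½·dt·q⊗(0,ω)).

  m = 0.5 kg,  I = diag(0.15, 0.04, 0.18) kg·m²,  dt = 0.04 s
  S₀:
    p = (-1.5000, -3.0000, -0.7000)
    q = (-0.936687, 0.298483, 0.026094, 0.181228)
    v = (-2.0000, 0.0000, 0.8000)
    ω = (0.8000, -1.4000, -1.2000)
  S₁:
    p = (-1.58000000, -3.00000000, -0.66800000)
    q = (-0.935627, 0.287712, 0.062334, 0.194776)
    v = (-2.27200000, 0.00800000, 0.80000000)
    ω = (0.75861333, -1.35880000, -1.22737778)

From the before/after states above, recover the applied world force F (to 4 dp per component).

F = (-3.4000, 0.1000, 0.0000)

Δv = v₁−v₀ = (-0.27200000, 0.00800000, 0.00000000)
m·(v₁−v₀)/dt = (-3.4000, 0.1000, 0.0000)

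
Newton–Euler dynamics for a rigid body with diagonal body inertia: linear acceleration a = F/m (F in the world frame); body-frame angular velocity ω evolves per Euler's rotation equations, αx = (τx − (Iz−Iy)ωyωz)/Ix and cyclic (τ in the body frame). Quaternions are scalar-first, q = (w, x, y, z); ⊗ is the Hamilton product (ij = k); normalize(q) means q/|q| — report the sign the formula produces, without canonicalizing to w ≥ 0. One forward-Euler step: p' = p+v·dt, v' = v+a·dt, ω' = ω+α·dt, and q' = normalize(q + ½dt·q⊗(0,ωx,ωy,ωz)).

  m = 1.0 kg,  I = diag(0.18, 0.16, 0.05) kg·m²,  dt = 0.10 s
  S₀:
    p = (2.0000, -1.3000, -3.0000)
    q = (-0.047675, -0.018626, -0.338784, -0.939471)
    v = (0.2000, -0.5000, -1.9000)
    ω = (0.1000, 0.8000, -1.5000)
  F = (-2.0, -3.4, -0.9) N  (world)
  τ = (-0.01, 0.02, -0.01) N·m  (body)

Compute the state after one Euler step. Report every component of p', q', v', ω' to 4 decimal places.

a = (-2.0000, -3.4000, -0.9000)
new position p' = (2.0200, -1.3500, -3.1900)
new velocity v' = (0.0000, -0.8400, -1.9900)
ω×(Iω) gyroscopic = (0.1320, -0.0195, -0.0016)
α = I⁻¹(τ − ω×Iω) = (-0.7889, 0.2469, -0.1680)
ω' = ω + α·dt = (0.0211, 0.8247, -1.5168)
2q̇ = q⊗(0,ω) = (-1.1363167, 1.2549853, -0.1600261, 0.0904901)
q + ½dt·q⊗(0,ω), renormalized = (-0.1041, 0.0440, -0.3455, -0.9316)

p' = (2.0200, -1.3500, -3.1900)
q' = (-0.1041, 0.0440, -0.3455, -0.9316)
v' = (0.0000, -0.8400, -1.9900)
ω' = (0.0211, 0.8247, -1.5168)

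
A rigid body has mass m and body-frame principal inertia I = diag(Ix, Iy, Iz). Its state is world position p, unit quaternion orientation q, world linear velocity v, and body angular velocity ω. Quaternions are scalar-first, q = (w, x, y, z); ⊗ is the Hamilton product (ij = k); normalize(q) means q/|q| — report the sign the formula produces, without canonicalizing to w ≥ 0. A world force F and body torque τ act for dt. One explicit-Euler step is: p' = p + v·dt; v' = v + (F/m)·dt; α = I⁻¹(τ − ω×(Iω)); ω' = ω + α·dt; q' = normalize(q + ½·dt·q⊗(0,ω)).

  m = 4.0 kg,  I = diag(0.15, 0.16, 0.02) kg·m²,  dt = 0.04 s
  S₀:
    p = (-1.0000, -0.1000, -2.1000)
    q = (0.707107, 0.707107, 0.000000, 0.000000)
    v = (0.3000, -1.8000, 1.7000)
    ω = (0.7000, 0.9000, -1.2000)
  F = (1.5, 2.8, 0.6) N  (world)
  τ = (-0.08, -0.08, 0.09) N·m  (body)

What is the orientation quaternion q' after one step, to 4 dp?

q' = (0.6968, 0.7166, 0.0297, -0.0042)

q⊗(0,ω) = (-0.4949749, 0.4949749, 1.4849247, -0.2121321)
q' = normalize(q + ½dt·q⊗(0,ω)) = (0.6968, 0.7166, 0.0297, -0.0042)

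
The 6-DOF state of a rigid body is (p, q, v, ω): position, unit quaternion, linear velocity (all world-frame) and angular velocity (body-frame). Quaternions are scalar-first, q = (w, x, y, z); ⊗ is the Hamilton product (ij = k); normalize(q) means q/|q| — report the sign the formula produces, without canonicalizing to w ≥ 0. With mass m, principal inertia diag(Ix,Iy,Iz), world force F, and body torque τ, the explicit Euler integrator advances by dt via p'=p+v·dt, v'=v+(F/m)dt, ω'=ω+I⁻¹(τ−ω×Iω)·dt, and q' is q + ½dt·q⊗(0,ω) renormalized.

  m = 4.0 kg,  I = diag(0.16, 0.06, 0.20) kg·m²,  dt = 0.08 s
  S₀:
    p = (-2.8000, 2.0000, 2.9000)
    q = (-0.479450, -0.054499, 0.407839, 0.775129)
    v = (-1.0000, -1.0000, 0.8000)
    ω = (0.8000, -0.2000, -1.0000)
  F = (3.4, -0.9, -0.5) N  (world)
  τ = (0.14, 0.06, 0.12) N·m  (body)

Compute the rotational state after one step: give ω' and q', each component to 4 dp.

ω' = (0.8560, -0.1627, -0.9584)
q' = (-0.4428, -0.0798, 0.4337, 0.7806)

gyro term ω×Iω = (0.0280, 0.0320, 0.0160)
(τ − ω×Iω)/I = (0.7000, 0.4667, 0.5200)
new body rate ω' = (0.8560, -0.1627, -0.9584)
2q̇ = q⊗(0,ω) = (0.9002960, -0.6363732, 0.6614942, 0.1640786)
q' = normalize(q + ½dt·q⊗(0,ω)) = (-0.4428, -0.0798, 0.4337, 0.7806)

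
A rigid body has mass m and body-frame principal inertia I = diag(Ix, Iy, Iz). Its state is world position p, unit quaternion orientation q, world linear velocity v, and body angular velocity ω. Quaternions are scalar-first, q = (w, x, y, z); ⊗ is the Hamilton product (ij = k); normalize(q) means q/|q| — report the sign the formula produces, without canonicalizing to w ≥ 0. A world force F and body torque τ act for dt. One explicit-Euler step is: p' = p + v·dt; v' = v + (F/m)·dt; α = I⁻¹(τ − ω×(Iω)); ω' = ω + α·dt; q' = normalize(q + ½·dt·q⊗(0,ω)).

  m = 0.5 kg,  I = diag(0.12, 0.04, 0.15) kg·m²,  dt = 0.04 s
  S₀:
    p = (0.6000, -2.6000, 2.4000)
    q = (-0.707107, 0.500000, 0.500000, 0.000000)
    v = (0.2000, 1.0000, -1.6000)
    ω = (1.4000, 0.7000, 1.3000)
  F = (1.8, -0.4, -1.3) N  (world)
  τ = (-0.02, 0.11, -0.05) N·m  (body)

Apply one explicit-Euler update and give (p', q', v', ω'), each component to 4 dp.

p + v·dt = (0.6080, -2.5600, 2.3360)
v + (F/m)dt = (0.3440, 0.9680, -1.7040)
(τ − ω×Iω)/I = (-1.0008, 4.1150, 0.1893)
ω' = ω + α·dt = (1.3600, 0.8646, 1.3076)
2q̇ = q⊗(0,ω) = (-1.0500000, -0.3399498, -1.1449749, -1.2692391)
q' = normalize(q + ½dt·q⊗(0,ω)) = (-0.7275, 0.4928, 0.4767, -0.0254)

p' = (0.6080, -2.5600, 2.3360)
q' = (-0.7275, 0.4928, 0.4767, -0.0254)
v' = (0.3440, 0.9680, -1.7040)
ω' = (1.3600, 0.8646, 1.3076)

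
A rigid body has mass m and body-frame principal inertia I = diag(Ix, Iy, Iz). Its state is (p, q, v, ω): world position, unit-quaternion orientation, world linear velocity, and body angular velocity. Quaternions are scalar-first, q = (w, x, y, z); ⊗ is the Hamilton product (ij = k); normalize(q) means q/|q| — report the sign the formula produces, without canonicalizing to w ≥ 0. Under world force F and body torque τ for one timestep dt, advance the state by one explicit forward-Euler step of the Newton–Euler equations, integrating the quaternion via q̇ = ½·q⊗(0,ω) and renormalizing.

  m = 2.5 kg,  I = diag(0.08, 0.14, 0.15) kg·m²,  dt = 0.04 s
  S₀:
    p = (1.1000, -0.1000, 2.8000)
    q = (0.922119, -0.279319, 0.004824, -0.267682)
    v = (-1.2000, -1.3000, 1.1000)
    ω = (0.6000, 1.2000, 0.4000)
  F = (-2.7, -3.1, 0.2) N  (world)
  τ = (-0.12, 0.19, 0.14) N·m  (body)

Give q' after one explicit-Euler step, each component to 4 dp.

q' = (0.9271, -0.2617, 0.0260, -0.2670)

Hamilton product q⊗(0,ω) = (0.2688754, 0.8764194, 1.0576612, 0.0307704)
updated quaternion q' = (0.9271, -0.2617, 0.0260, -0.2670)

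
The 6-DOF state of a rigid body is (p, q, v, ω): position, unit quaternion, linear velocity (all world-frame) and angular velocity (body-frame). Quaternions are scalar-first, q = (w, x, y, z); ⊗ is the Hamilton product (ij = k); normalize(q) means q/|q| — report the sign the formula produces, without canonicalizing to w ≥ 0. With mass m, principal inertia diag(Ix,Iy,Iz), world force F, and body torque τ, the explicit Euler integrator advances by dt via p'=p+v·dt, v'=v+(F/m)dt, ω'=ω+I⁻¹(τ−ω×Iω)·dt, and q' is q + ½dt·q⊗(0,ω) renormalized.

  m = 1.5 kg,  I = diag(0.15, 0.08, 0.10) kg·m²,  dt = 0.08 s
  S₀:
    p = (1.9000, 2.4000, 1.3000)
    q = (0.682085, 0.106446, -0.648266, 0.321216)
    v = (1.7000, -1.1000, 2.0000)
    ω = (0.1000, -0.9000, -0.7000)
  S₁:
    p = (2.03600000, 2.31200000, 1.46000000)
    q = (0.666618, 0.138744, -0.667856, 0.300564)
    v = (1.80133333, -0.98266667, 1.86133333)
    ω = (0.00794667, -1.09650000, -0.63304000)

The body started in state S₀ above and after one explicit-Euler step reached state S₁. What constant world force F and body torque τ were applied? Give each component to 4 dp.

velocity change Δv = (0.10133333, 0.11733333, -0.13866667)
F = m·Δv/dt = (1.9000, 2.2000, -2.6000)
rate change Δω = (-0.09205333, -0.19650000, 0.06696000)
precession coupling = (0.0126, -0.0035, 0.0063)
τ = I·(Δω/dt) + ω₀×(Iω₀) = (-0.1600, -0.2000, 0.0900)

F = (1.9000, 2.2000, -2.6000)
τ = (-0.1600, -0.2000, 0.0900)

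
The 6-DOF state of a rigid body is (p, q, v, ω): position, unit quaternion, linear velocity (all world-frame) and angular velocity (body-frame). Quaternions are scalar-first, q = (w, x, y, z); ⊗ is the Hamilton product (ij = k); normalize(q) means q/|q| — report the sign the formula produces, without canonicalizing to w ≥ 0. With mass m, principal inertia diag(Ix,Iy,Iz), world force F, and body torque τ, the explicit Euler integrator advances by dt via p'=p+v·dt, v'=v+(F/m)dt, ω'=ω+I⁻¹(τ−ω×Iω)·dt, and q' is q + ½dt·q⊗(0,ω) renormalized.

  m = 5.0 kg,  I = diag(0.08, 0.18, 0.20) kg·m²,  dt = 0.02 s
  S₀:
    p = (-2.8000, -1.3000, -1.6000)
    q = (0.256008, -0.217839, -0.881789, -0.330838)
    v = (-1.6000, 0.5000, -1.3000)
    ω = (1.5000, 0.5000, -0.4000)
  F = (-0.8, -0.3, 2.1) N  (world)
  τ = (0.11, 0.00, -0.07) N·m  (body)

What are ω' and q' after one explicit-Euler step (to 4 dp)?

ω' = (1.5285, 0.4920, -0.4145)
q' = (0.2623, -0.2088, -0.8862, -0.3197)

ω×(Iω) gyroscopic = (-0.0040, 0.0720, 0.0750)
angular accel α = (1.4250, -0.4000, -0.7250)
new body rate ω' = (1.5285, 0.4920, -0.4145)
2q̇ = q⊗(0,ω) = (0.6353178, 0.9021466, -0.4553886, 1.1113608)
q + ½dt·q⊗(0,ω), renormalized = (0.2623, -0.2088, -0.8862, -0.3197)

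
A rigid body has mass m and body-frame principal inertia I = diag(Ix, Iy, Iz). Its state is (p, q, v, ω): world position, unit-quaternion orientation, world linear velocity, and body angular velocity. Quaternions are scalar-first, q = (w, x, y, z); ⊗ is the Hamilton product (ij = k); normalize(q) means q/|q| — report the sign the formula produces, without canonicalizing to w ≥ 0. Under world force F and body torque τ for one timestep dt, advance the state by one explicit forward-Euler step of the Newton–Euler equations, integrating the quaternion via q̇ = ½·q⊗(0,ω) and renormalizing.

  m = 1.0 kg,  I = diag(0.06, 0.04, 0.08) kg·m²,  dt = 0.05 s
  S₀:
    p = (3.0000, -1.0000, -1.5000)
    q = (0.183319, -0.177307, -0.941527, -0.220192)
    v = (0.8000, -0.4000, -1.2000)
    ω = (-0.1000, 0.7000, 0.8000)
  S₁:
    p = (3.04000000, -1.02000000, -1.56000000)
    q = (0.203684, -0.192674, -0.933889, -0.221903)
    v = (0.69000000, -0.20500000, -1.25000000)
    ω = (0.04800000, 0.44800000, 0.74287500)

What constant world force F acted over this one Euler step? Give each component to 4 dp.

Δv = v₁−v₀ = (-0.11000000, 0.19500000, -0.05000000)
F = m·Δv/dt = (-2.2000, 3.9000, -1.0000)

F = (-2.2000, 3.9000, -1.0000)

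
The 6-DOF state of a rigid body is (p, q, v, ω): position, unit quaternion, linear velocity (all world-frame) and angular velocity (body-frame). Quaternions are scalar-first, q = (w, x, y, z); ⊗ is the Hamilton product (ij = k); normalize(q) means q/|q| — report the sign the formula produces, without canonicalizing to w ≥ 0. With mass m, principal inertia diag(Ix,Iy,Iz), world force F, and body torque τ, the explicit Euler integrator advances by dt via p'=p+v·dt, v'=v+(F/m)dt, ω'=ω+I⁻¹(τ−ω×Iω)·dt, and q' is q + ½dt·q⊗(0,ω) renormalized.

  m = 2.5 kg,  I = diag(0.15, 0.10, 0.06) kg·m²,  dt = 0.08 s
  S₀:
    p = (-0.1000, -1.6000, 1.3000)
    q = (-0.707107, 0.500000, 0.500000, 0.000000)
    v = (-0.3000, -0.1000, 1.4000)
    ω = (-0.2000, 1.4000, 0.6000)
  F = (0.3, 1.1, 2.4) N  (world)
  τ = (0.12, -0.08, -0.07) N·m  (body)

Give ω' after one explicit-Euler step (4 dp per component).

ω' = (-0.1181, 1.3446, 0.4880)

gyro term ω×Iω = (-0.0336, -0.0108, 0.0140)
α = I⁻¹(τ − ω×Iω) = (1.0240, -0.6920, -1.4000)
ω' = ω + α·dt = (-0.1181, 1.3446, 0.4880)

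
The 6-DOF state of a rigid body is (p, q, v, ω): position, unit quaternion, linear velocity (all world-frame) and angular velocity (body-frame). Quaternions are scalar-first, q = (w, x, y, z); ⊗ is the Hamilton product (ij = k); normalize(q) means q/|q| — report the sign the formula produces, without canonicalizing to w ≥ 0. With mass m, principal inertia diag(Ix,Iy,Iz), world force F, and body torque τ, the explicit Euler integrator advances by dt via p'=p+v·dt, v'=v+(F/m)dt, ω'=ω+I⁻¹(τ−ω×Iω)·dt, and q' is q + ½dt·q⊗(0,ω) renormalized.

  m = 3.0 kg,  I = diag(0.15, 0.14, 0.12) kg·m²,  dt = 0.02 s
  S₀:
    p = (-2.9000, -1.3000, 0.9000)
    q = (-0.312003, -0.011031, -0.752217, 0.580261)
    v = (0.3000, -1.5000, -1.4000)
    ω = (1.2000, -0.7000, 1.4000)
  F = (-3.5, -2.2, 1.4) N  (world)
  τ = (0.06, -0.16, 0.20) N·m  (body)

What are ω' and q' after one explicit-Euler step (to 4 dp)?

ω×(Iω) gyroscopic = (0.0196, 0.0504, 0.0084)
(τ − ω×Iω)/I = (0.2693, -1.5029, 1.5967)
ω + α·dt = (1.2054, -0.7301, 1.4319)
2q̇ = q⊗(0,ω) = (-1.3256801, -1.0213247, 0.9301587, 0.4735779)
q + ½dt·q⊗(0,ω), renormalized = (-0.3252, -0.0212, -0.7428, 0.5849)

ω' = (1.2054, -0.7301, 1.4319)
q' = (-0.3252, -0.0212, -0.7428, 0.5849)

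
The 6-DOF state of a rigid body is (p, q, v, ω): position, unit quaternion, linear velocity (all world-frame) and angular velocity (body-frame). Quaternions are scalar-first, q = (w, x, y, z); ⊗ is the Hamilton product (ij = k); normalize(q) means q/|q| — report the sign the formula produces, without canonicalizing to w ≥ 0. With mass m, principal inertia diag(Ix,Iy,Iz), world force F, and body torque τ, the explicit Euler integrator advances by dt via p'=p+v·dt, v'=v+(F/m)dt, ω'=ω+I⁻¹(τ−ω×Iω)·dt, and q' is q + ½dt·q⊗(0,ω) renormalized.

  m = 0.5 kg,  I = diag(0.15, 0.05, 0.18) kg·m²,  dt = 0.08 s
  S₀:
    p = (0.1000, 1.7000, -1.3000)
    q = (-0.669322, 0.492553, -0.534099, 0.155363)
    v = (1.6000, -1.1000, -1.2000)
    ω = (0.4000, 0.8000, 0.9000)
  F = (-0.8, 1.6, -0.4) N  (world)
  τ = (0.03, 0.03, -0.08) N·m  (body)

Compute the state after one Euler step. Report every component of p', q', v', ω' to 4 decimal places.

p' = (0.2280, 1.6120, -1.3960)
q' = (-0.6648, 0.4571, -0.5700, 0.1554)
v' = (1.4720, -0.8440, -1.2640)
ω' = (0.3661, 0.8653, 0.8787)

precession coupling ω×(Iω) = (0.0936, -0.0108, -0.0320)
(τ − ω×Iω)/I = (-0.4240, 0.8160, -0.2667)
ω' = ω + α·dt = (0.3661, 0.8653, 0.8787)
Hamilton product q⊗(0,ω) = (0.0904313, -0.8727083, -0.9166101, 0.0052922)
updated quaternion q' = (-0.6648, 0.4571, -0.5700, 0.1554)
p' = p + v·dt = (0.2280, 1.6120, -1.3960)
v + (F/m)dt = (1.4720, -0.8440, -1.2640)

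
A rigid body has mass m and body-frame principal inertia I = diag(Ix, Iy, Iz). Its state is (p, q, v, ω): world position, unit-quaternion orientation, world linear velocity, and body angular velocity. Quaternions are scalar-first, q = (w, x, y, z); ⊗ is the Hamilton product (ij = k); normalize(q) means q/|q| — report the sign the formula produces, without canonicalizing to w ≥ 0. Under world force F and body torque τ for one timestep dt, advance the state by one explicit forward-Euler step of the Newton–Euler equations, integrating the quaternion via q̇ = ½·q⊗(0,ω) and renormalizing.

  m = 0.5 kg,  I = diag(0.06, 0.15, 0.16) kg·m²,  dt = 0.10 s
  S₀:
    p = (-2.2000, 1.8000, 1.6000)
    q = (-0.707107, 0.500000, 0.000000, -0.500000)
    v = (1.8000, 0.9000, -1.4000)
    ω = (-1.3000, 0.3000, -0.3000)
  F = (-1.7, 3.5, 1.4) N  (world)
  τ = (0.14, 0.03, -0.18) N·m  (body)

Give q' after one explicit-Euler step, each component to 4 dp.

q' = (-0.6805, 0.5522, 0.0293, -0.4808)

2q̇ = q⊗(0,ω) = (0.5000000, 1.0692391, 0.5878679, 0.3621321)
q' = normalize(q + ½dt·q⊗(0,ω)) = (-0.6805, 0.5522, 0.0293, -0.4808)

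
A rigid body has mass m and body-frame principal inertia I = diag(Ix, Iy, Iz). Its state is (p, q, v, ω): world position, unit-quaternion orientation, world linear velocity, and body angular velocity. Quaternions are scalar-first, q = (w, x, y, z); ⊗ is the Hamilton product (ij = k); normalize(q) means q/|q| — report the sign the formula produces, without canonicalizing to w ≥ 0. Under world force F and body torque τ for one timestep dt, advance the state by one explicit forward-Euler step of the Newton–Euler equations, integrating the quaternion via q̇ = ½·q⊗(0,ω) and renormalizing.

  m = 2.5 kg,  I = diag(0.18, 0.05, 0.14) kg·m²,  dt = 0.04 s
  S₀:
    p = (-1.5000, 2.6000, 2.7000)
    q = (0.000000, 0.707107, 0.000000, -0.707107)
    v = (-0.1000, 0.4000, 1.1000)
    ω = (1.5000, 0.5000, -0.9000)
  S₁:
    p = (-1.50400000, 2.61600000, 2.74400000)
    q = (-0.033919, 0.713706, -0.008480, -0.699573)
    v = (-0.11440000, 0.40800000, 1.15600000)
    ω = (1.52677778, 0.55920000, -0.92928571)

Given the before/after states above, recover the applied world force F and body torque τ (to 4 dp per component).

v₁ − v₀ = (-0.01440000, 0.00800000, 0.05600000)
applied force F = (-0.9000, 0.5000, 3.5000)
ω₁ − ω₀ = (0.02677778, 0.05920000, -0.02928571)
gyro term ω₀×Iω₀ = (-0.0405, -0.0540, -0.0975)
I·α + gyro = (0.0800, 0.0200, -0.2000)

F = (-0.9000, 0.5000, 3.5000)
τ = (0.0800, 0.0200, -0.2000)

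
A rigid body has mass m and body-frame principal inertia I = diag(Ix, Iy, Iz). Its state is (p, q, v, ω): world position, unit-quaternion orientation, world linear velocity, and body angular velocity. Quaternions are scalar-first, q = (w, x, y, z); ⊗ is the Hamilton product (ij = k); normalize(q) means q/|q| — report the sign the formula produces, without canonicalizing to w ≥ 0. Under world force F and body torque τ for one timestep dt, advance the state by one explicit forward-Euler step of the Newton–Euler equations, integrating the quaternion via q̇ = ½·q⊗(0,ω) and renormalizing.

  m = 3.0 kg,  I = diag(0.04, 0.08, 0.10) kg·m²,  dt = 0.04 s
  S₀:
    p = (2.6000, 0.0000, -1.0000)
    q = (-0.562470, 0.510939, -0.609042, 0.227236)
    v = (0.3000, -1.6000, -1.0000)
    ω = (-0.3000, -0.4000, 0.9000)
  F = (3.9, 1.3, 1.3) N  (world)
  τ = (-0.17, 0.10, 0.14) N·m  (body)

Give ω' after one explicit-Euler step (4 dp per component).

ω' = (-0.4628, -0.3581, 0.9541)

angular accel α = (-4.0700, 1.0475, 1.3520)
new body rate ω' = (-0.4628, -0.3581, 0.9541)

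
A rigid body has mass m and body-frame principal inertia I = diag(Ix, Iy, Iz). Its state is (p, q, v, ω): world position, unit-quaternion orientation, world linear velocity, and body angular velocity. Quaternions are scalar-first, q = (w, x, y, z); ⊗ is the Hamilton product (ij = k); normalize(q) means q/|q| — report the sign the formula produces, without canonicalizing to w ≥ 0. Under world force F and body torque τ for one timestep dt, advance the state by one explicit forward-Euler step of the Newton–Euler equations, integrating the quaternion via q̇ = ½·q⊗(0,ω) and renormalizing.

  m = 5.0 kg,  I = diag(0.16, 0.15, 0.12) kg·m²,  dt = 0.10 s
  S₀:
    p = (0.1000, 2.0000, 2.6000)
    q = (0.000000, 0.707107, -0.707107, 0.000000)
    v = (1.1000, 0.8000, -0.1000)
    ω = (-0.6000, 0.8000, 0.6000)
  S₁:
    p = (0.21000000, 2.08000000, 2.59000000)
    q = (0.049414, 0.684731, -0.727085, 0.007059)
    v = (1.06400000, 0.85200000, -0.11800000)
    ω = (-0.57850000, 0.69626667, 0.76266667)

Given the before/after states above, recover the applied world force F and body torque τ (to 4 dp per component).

ω₁ − ω₀ = (0.02150000, -0.10373333, 0.16266667)
ω₀×(Iω₀) = (-0.0144, -0.0144, 0.0048)
I·α + gyro = (0.0200, -0.1700, 0.2000)
velocity change Δv = (-0.03600000, 0.05200000, -0.01800000)
applied force F = (-1.8000, 2.6000, -0.9000)

F = (-1.8000, 2.6000, -0.9000)
τ = (0.0200, -0.1700, 0.2000)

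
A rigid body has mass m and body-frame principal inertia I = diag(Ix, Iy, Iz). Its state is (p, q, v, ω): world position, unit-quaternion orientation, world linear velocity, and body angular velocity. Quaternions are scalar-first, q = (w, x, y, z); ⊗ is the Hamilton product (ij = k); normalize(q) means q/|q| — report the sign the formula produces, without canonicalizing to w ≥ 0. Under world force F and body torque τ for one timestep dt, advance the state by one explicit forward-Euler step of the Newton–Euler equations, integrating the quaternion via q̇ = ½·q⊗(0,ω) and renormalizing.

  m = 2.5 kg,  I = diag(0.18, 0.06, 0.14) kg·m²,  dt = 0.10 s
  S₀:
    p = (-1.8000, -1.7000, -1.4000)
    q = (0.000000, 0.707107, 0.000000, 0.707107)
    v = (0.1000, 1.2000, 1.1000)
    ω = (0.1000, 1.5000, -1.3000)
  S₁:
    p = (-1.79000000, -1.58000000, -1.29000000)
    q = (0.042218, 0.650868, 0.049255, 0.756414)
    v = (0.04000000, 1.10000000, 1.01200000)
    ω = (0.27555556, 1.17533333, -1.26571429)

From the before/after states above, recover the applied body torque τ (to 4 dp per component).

τ = (0.1600, -0.2000, 0.0300)

ω₁ − ω₀ = (0.17555556, -0.32466667, 0.03428571)
precession coupling = (-0.1560, -0.0052, -0.0180)
I·α + gyro = (0.1600, -0.2000, 0.0300)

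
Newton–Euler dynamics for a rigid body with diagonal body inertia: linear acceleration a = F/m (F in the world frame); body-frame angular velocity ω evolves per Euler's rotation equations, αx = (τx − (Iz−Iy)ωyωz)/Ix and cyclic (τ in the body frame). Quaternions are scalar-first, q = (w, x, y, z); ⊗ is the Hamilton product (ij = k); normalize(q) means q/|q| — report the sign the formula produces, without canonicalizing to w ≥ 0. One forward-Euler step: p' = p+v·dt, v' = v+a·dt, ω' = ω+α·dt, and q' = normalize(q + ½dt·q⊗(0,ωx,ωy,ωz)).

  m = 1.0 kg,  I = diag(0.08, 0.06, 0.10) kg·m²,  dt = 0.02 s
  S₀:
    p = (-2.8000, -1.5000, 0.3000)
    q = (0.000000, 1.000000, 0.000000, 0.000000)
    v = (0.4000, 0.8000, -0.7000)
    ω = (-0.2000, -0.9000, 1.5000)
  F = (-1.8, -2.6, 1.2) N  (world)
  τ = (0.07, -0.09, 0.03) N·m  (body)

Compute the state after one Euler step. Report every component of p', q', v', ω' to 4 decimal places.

p' = (-2.7920, -1.4840, 0.2860)
q' = (0.0020, 0.9998, -0.0150, -0.0090)
v' = (0.3640, 0.7480, -0.6760)
ω' = (-0.1690, -0.9320, 1.5067)

p + v·dt = (-2.7920, -1.4840, 0.2860)
v + (F/m)dt = (0.3640, 0.7480, -0.6760)
gyro term ω×Iω = (-0.0540, 0.0060, -0.0036)
(τ − ω×Iω)/I = (1.5500, -1.6000, 0.3360)
ω' = ω + α·dt = (-0.1690, -0.9320, 1.5067)
q⊗(0,ω) = (0.2000000, 0.0000000, -1.5000000, -0.9000000)
q' = normalize(q + ½dt·q⊗(0,ω)) = (0.0020, 0.9998, -0.0150, -0.0090)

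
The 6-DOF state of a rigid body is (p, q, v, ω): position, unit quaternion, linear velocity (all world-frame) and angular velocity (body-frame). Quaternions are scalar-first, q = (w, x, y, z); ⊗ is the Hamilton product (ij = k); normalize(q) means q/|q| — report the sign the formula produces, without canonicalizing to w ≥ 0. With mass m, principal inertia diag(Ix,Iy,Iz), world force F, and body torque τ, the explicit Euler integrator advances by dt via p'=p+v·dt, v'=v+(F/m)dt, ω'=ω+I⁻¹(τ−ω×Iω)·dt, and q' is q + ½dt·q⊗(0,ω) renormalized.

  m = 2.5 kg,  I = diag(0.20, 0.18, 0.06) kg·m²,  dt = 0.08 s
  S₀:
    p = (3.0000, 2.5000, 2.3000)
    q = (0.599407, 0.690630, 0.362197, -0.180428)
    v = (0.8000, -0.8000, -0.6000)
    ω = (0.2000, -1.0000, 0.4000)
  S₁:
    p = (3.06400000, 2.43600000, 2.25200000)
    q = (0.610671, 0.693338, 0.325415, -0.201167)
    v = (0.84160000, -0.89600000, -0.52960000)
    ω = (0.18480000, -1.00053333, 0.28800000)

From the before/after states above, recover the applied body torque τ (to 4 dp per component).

τ = (0.0100, 0.0100, -0.0800)

rate change Δω = (-0.01520000, -0.00053333, -0.11200000)
I·α + gyro = (0.0100, 0.0100, -0.0800)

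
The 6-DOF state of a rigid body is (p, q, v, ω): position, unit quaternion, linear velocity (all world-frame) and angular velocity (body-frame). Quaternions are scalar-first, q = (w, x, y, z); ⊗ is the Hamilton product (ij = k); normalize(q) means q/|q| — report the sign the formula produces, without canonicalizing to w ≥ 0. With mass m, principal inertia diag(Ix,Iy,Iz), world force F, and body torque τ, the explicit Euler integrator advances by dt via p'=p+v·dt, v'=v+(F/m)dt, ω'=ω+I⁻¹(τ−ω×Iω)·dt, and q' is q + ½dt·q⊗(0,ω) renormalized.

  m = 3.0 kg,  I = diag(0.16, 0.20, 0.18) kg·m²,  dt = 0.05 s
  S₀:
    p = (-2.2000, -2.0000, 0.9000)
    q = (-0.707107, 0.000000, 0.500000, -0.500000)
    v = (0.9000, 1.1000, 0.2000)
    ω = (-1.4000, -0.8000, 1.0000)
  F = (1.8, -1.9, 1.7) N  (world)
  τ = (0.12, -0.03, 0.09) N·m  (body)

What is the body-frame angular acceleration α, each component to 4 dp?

α = (0.6500, -0.2900, 0.2511)

gyro term ω×Iω = (0.0160, 0.0280, 0.0448)
angular accel α = (0.6500, -0.2900, 0.2511)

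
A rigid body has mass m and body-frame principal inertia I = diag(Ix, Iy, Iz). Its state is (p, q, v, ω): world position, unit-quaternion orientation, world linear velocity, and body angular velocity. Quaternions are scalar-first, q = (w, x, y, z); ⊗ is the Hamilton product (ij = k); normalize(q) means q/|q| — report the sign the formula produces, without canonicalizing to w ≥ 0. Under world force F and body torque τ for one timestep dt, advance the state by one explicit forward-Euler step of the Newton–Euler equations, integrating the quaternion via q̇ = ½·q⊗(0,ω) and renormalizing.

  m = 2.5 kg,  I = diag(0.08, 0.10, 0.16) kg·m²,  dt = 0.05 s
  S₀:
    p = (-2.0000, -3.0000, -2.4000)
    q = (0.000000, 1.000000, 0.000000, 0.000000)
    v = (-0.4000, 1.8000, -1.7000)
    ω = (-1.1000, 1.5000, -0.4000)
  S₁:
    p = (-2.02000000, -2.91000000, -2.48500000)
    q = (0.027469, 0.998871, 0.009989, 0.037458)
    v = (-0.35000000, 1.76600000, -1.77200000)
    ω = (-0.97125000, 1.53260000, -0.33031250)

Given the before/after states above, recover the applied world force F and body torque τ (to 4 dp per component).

v₁ − v₀ = (0.05000000, -0.03400000, -0.07200000)
applied force F = (2.5000, -1.7000, -3.6000)
Δω = ω₁−ω₀ = (0.12875000, 0.03260000, 0.06968750)
precession coupling = (-0.0360, -0.0352, -0.0330)
τ = I·(Δω/dt) + ω₀×(Iω₀) = (0.1700, 0.0300, 0.1900)

F = (2.5000, -1.7000, -3.6000)
τ = (0.1700, 0.0300, 0.1900)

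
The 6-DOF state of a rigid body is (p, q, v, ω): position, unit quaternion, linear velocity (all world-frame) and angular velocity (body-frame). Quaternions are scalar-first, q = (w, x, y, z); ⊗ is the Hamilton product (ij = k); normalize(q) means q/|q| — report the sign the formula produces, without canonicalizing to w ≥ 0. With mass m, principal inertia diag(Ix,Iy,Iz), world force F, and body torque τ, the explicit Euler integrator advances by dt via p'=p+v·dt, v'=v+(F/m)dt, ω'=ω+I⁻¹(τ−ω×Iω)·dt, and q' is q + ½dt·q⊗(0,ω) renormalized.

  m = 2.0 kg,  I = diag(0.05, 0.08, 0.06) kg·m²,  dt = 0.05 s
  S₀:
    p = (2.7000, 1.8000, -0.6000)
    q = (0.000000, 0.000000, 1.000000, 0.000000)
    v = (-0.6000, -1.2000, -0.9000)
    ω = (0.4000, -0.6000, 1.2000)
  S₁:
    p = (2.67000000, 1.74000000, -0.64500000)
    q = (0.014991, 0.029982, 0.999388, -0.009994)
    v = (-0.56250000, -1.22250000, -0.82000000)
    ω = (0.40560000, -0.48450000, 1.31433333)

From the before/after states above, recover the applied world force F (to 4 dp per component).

velocity change Δv = (0.03750000, -0.02250000, 0.08000000)
m·(v₁−v₀)/dt = (1.5000, -0.9000, 3.2000)

F = (1.5000, -0.9000, 3.2000)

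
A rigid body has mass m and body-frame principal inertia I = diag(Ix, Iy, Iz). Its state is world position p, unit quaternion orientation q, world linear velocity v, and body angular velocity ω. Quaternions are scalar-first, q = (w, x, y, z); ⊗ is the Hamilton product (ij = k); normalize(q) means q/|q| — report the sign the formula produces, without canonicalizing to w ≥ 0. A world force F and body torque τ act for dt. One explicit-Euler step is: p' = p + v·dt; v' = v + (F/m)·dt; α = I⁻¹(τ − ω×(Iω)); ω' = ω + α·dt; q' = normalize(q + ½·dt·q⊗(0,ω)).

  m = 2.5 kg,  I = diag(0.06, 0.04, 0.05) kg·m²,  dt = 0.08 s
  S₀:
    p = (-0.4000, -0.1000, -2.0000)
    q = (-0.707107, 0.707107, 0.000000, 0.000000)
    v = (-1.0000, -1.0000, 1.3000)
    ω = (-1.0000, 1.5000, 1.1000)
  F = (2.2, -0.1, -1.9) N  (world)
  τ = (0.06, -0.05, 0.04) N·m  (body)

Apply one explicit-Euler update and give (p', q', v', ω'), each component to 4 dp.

ω×(Iω) gyroscopic = (0.0165, -0.0110, 0.0300)
angular accel α = (0.7250, -0.9750, 0.2000)
ω + α·dt = (-0.9420, 1.4220, 1.1160)
Hamilton product q⊗(0,ω) = (0.7071070, 0.7071070, -1.8384782, 0.2828428)
updated quaternion q' = (-0.6764, 0.7328, -0.0733, 0.0113)
a = F/m = (0.8800, -0.0400, -0.7600)
p' = p + v·dt = (-0.4800, -0.1800, -1.8960)
new velocity v' = (-0.9296, -1.0032, 1.2392)

p' = (-0.4800, -0.1800, -1.8960)
q' = (-0.6764, 0.7328, -0.0733, 0.0113)
v' = (-0.9296, -1.0032, 1.2392)
ω' = (-0.9420, 1.4220, 1.1160)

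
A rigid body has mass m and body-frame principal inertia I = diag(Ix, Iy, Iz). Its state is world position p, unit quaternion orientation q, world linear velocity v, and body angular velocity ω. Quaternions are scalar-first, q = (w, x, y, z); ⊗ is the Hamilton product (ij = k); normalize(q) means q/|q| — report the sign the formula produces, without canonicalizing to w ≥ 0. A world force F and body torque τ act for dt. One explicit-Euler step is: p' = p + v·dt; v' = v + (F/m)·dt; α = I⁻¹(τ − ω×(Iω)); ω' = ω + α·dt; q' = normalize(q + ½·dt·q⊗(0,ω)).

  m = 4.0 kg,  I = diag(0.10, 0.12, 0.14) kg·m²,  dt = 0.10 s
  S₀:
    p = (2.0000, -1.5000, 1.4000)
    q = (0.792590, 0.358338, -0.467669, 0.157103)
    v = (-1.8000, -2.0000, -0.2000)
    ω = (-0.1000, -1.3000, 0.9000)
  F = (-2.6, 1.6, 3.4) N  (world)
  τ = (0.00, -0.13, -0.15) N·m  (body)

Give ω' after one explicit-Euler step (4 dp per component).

ω×(Iω) gyroscopic = (-0.0234, 0.0036, 0.0026)
α = I⁻¹(τ − ω×Iω) = (0.2340, -1.1133, -1.0900)
ω' = ω + α·dt = (-0.0766, -1.4113, 0.7910)

ω' = (-0.0766, -1.4113, 0.7910)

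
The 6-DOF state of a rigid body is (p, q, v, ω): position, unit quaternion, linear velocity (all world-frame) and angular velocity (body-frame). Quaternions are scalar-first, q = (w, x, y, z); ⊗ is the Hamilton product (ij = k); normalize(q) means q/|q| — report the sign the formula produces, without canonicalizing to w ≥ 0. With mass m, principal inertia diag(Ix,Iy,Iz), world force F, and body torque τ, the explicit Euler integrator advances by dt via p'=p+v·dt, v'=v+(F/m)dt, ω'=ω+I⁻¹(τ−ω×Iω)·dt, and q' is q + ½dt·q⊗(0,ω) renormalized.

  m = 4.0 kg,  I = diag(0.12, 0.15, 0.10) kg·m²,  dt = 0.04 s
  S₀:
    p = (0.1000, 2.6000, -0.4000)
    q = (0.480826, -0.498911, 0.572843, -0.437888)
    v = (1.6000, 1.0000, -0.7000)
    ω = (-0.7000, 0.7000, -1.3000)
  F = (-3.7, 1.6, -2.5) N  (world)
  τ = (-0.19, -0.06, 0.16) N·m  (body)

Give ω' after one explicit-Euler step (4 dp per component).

ω' = (-0.7785, 0.6791, -1.2301)

α = I⁻¹(τ − ω×Iω) = (-1.9625, -0.5213, 1.7470)
ω + α·dt = (-0.7785, 0.6791, -1.2301)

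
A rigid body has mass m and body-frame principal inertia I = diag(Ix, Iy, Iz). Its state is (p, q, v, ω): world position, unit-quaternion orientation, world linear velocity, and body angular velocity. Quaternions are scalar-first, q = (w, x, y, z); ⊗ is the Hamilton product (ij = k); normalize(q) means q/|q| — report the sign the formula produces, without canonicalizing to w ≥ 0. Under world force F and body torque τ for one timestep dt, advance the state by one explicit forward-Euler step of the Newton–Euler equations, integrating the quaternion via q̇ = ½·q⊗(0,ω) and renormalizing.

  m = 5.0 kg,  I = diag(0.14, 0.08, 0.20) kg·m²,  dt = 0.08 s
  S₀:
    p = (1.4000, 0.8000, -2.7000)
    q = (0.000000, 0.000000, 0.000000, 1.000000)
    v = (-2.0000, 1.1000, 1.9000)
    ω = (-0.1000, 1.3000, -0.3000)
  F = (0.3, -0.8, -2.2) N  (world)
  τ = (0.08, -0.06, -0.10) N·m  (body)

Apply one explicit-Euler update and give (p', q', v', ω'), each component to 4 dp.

p' = (1.2400, 0.8880, -2.5480)
q' = (0.0120, -0.0519, -0.0040, 0.9986)
v' = (-1.9952, 1.0872, 1.8648)
ω' = (-0.0275, 1.2418, -0.3431)

new position p' = (1.2400, 0.8880, -2.5480)
new velocity v' = (-1.9952, 1.0872, 1.8648)
gyro term ω×Iω = (-0.0468, -0.0018, 0.0078)
angular accel α = (0.9057, -0.7275, -0.5390)
ω + α·dt = (-0.0275, 1.2418, -0.3431)
2q̇ = q⊗(0,ω) = (0.3000000, -1.3000000, -0.1000000, 0.0000000)
q' = normalize(q + ½dt·q⊗(0,ω)) = (0.0120, -0.0519, -0.0040, 0.9986)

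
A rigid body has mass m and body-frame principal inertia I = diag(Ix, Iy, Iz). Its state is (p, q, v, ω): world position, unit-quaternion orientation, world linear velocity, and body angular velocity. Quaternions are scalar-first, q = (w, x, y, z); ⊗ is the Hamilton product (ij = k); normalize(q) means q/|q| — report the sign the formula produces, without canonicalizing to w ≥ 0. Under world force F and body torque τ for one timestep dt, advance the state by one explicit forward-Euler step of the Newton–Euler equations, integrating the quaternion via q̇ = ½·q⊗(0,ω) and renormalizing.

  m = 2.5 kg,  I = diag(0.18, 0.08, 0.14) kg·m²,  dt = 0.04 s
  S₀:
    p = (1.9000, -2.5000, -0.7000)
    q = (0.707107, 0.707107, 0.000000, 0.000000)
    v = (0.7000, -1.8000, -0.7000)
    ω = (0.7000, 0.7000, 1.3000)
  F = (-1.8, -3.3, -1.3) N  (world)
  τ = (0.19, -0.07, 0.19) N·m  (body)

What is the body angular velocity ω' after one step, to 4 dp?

ω' = (0.7301, 0.6468, 1.3683)

ω×(Iω) gyroscopic = (0.0546, 0.0364, -0.0490)
angular accel α = (0.7522, -1.3300, 1.7071)
new body rate ω' = (0.7301, 0.6468, 1.3683)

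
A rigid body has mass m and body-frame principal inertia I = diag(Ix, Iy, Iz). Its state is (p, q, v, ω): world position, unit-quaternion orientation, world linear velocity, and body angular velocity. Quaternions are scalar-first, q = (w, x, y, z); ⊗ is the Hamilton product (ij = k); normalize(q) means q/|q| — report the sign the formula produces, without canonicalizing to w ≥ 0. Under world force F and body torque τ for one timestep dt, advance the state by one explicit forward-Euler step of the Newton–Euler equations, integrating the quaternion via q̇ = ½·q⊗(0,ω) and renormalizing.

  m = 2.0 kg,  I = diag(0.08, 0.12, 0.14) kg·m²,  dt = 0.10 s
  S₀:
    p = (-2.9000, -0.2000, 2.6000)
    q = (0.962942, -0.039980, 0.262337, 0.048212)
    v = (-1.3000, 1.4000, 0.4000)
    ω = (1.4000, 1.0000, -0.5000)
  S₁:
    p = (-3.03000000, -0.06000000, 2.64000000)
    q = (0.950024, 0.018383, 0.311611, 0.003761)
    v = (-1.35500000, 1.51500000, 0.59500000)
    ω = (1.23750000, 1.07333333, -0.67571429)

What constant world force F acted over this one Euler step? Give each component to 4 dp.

F = (-1.1000, 2.3000, 3.9000)

v₁ − v₀ = (-0.05500000, 0.11500000, 0.19500000)
m·(v₁−v₀)/dt = (-1.1000, 2.3000, 3.9000)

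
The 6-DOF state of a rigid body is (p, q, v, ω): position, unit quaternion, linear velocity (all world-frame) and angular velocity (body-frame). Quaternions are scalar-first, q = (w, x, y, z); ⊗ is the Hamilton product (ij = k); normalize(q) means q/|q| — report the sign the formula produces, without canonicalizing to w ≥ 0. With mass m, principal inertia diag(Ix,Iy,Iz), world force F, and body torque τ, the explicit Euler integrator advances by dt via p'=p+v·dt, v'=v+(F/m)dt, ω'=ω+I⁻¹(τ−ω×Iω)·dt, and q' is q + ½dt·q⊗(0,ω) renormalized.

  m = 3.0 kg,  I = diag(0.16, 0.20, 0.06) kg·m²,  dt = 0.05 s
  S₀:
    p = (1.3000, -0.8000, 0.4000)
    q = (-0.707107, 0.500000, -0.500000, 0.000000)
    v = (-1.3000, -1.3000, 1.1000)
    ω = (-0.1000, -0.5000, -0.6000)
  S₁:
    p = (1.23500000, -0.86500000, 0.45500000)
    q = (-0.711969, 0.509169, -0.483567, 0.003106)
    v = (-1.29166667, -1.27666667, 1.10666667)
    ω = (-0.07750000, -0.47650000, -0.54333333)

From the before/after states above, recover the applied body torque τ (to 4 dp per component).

τ = (0.0300, 0.1000, 0.0700)

ω₁ − ω₀ = (0.02250000, 0.02350000, 0.05666667)
precession coupling = (-0.0420, 0.0060, 0.0020)
I·α + gyro = (0.0300, 0.1000, 0.0700)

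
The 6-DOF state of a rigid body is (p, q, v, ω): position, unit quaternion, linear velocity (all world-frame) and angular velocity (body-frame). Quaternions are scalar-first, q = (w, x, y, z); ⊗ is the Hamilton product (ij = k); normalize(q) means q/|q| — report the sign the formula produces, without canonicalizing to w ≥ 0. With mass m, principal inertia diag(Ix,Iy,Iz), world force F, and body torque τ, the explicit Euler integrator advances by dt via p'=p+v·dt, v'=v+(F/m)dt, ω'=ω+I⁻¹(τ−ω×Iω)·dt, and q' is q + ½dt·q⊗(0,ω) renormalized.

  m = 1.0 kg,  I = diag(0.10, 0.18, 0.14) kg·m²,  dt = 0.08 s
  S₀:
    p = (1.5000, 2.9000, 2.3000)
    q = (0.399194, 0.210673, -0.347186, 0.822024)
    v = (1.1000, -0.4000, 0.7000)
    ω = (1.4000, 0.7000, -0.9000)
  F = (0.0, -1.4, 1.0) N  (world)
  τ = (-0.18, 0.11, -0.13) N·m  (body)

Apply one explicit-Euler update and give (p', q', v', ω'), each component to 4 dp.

p' = (1.5880, 2.8680, 2.3560)
q' = (0.4256, 0.2219, -0.2817, 0.8308)
v' = (1.1000, -0.5120, 0.7800)
ω' = (1.2358, 0.7265, -1.0191)

gyro term ω×Iω = (0.0252, 0.0504, 0.0784)
angular accel α = (-2.0520, 0.3311, -1.4886)
ω + α·dt = (1.2358, 0.7265, -1.0191)
q⊗(0,ω) = (0.6879096, 0.2959222, 1.6198751, 0.2742569)
q + ½dt·q⊗(0,ω), renormalized = (0.4256, 0.2219, -0.2817, 0.8308)
a = F/m = (0.0000, -1.4000, 1.0000)
p' = p + v·dt = (1.5880, 2.8680, 2.3560)
v + (F/m)dt = (1.1000, -0.5120, 0.7800)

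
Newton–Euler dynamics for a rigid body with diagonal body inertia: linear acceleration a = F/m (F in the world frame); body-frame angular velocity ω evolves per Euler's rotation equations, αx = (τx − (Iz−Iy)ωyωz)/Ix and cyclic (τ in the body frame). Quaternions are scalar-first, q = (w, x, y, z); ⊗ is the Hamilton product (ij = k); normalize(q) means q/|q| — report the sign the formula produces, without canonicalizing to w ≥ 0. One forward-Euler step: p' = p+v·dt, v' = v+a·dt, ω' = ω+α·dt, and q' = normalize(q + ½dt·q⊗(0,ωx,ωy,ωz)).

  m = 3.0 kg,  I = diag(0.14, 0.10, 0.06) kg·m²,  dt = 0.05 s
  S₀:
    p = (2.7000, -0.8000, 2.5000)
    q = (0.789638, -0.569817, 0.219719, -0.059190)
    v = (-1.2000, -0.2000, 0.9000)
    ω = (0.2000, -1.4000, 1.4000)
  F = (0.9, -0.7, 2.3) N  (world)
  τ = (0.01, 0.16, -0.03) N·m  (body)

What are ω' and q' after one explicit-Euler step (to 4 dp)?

ω' = (0.1756, -1.3312, 1.3657)
q' = (0.8013, -0.5596, 0.2115, -0.0127)

α = I⁻¹(τ − ω×Iω) = (-0.4886, 1.3760, -0.6867)
ω' = ω + α·dt = (0.1756, -1.3312, 1.3657)
q⊗(0,ω) = (0.5044360, 0.3826682, -0.3195874, 1.8592932)
updated quaternion q' = (0.8013, -0.5596, 0.2115, -0.0127)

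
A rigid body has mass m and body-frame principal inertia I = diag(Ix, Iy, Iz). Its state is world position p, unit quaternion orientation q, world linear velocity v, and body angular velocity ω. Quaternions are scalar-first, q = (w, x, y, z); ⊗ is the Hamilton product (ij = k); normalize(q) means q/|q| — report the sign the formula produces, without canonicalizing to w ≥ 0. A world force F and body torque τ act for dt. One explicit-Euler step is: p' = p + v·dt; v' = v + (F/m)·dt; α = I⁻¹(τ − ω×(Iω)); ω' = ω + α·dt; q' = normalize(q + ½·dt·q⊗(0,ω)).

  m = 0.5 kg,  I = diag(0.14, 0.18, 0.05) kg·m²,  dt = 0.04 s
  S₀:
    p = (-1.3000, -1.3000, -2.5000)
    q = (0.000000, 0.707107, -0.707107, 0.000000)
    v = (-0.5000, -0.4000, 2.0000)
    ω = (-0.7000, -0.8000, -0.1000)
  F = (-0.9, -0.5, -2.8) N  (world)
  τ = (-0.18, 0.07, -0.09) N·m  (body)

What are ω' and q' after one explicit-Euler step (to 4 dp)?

ω' = (-0.7485, -0.7858, -0.1899)
q' = (-0.0014, 0.7084, -0.7055, -0.0212)

gyro term ω×Iω = (-0.0104, 0.0063, 0.0224)
(τ − ω×Iω)/I = (-1.2114, 0.3539, -2.2480)
ω' = ω + α·dt = (-0.7485, -0.7858, -0.1899)
Hamilton product q⊗(0,ω) = (-0.0707107, 0.0707107, 0.0707107, -1.0606605)
updated quaternion q' = (-0.0014, 0.7084, -0.7055, -0.0212)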